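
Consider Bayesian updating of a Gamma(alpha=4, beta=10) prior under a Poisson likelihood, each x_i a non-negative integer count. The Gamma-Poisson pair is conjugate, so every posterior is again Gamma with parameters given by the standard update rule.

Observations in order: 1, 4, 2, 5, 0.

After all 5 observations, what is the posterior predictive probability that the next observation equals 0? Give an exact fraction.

obs 1: x=1 → posterior Gamma(5, 11)
obs 2: x=4 → posterior Gamma(9, 12)
obs 3: x=2 → posterior Gamma(11, 13)
obs 4: x=5 → posterior Gamma(16, 14)
obs 5: x=0 → posterior Gamma(16, 15)

6568408355712890625/18446744073709551616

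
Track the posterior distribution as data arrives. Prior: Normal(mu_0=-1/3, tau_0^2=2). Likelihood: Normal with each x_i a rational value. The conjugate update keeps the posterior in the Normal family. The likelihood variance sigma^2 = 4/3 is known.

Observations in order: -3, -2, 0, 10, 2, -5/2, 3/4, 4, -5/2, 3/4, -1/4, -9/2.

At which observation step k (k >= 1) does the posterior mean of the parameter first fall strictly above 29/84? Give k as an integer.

k = 4

obs 1: x=-3 → posterior Normal(-29/15, 4/5)
obs 2: x=-2 → posterior Normal(-47/24, 1/2)
obs 3: x=0 → posterior Normal(-47/33, 4/11)
obs 4: x=10 → posterior Normal(43/42, 2/7)
obs 5: x=2 → posterior Normal(61/51, 4/17)
obs 6: x=-5/2 → posterior Normal(77/120, 1/5)
obs 7: x=3/4 → posterior Normal(181/276, 4/23)
obs 8: x=4 → posterior Normal(25/24, 2/13)
obs 9: x=-5/2 → posterior Normal(235/348, 4/29)
obs 10: x=3/4 → posterior Normal(131/192, 1/8)
obs 11: x=-1/4 → posterior Normal(253/420, 4/35)
obs 12: x=-9/2 → posterior Normal(91/456, 2/19)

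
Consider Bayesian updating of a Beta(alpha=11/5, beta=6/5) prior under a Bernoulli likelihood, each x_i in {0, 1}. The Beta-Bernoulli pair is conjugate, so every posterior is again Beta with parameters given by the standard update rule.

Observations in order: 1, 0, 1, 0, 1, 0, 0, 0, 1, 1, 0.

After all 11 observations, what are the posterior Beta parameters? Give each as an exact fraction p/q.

obs 1: x=1 → posterior Beta(16/5, 6/5)
obs 2: x=0 → posterior Beta(16/5, 11/5)
obs 3: x=1 → posterior Beta(21/5, 11/5)
obs 4: x=0 → posterior Beta(21/5, 16/5)
obs 5: x=1 → posterior Beta(26/5, 16/5)
obs 6: x=0 → posterior Beta(26/5, 21/5)
obs 7: x=0 → posterior Beta(26/5, 26/5)
obs 8: x=0 → posterior Beta(26/5, 31/5)
obs 9: x=1 → posterior Beta(31/5, 31/5)
obs 10: x=1 → posterior Beta(36/5, 31/5)
obs 11: x=0 → posterior Beta(36/5, 36/5)

alpha=36/5, beta=36/5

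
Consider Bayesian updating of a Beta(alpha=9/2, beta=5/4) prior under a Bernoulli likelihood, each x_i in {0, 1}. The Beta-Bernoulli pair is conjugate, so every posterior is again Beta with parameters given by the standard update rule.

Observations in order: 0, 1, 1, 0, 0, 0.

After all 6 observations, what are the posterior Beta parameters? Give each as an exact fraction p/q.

alpha=13/2, beta=21/4

obs 1: x=0 → posterior Beta(9/2, 9/4)
obs 2: x=1 → posterior Beta(11/2, 9/4)
obs 3: x=1 → posterior Beta(13/2, 9/4)
obs 4: x=0 → posterior Beta(13/2, 13/4)
obs 5: x=0 → posterior Beta(13/2, 17/4)
obs 6: x=0 → posterior Beta(13/2, 21/4)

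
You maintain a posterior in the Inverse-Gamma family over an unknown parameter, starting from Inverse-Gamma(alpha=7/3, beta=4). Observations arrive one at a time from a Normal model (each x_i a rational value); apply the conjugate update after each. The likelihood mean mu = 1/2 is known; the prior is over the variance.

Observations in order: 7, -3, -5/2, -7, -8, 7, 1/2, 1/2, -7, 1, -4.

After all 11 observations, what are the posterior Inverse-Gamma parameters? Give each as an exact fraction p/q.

obs 1: x=7 → posterior Inverse-Gamma(17/6, 201/8)
obs 2: x=-3 → posterior Inverse-Gamma(10/3, 125/4)
obs 3: x=-5/2 → posterior Inverse-Gamma(23/6, 143/4)
obs 4: x=-7 → posterior Inverse-Gamma(13/3, 511/8)
obs 5: x=-8 → posterior Inverse-Gamma(29/6, 100)
obs 6: x=7 → posterior Inverse-Gamma(16/3, 969/8)
obs 7: x=1/2 → posterior Inverse-Gamma(35/6, 969/8)
obs 8: x=1/2 → posterior Inverse-Gamma(19/3, 969/8)
obs 9: x=-7 → posterior Inverse-Gamma(41/6, 597/4)
obs 10: x=1 → posterior Inverse-Gamma(22/3, 1195/8)
obs 11: x=-4 → posterior Inverse-Gamma(47/6, 319/2)

alpha=47/6, beta=319/2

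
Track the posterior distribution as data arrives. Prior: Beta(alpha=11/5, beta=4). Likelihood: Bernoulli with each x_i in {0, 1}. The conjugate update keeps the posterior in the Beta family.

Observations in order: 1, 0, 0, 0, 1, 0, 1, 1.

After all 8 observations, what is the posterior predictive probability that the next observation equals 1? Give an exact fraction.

31/71

obs 1: x=1 → posterior Beta(16/5, 4)
obs 2: x=0 → posterior Beta(16/5, 5)
obs 3: x=0 → posterior Beta(16/5, 6)
obs 4: x=0 → posterior Beta(16/5, 7)
obs 5: x=1 → posterior Beta(21/5, 7)
obs 6: x=0 → posterior Beta(21/5, 8)
obs 7: x=1 → posterior Beta(26/5, 8)
obs 8: x=1 → posterior Beta(31/5, 8)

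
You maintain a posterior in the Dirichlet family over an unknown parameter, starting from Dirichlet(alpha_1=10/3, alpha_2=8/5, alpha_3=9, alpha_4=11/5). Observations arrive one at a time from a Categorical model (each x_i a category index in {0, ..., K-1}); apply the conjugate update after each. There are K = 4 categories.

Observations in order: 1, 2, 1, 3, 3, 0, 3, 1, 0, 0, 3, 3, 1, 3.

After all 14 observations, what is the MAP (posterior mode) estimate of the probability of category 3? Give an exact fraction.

obs 1: x=1 → posterior Dirichlet(10/3, 13/5, 9, 11/5)
obs 2: x=2 → posterior Dirichlet(10/3, 13/5, 10, 11/5)
obs 3: x=1 → posterior Dirichlet(10/3, 18/5, 10, 11/5)
obs 4: x=3 → posterior Dirichlet(10/3, 18/5, 10, 16/5)
obs 5: x=3 → posterior Dirichlet(10/3, 18/5, 10, 21/5)
obs 6: x=0 → posterior Dirichlet(13/3, 18/5, 10, 21/5)
obs 7: x=3 → posterior Dirichlet(13/3, 18/5, 10, 26/5)
obs 8: x=1 → posterior Dirichlet(13/3, 23/5, 10, 26/5)
obs 9: x=0 → posterior Dirichlet(16/3, 23/5, 10, 26/5)
obs 10: x=0 → posterior Dirichlet(19/3, 23/5, 10, 26/5)
obs 11: x=3 → posterior Dirichlet(19/3, 23/5, 10, 31/5)
obs 12: x=3 → posterior Dirichlet(19/3, 23/5, 10, 36/5)
obs 13: x=1 → posterior Dirichlet(19/3, 28/5, 10, 36/5)
obs 14: x=3 → posterior Dirichlet(19/3, 28/5, 10, 41/5)

27/98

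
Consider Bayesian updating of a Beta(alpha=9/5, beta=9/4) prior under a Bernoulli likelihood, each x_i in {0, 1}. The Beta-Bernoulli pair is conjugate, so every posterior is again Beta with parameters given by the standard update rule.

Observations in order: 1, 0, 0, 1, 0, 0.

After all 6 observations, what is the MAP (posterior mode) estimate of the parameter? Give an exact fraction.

obs 1: x=1 → posterior Beta(14/5, 9/4)
obs 2: x=0 → posterior Beta(14/5, 13/4)
obs 3: x=0 → posterior Beta(14/5, 17/4)
obs 4: x=1 → posterior Beta(19/5, 17/4)
obs 5: x=0 → posterior Beta(19/5, 21/4)
obs 6: x=0 → posterior Beta(19/5, 25/4)

8/23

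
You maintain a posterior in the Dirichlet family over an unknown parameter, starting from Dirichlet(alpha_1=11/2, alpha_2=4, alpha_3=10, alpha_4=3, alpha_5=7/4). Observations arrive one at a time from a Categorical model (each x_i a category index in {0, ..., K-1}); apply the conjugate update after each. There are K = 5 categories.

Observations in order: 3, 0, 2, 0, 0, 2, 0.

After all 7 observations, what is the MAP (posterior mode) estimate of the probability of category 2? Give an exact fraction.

obs 1: x=3 → posterior Dirichlet(11/2, 4, 10, 4, 7/4)
obs 2: x=0 → posterior Dirichlet(13/2, 4, 10, 4, 7/4)
obs 3: x=2 → posterior Dirichlet(13/2, 4, 11, 4, 7/4)
obs 4: x=0 → posterior Dirichlet(15/2, 4, 11, 4, 7/4)
obs 5: x=0 → posterior Dirichlet(17/2, 4, 11, 4, 7/4)
obs 6: x=2 → posterior Dirichlet(17/2, 4, 12, 4, 7/4)
obs 7: x=0 → posterior Dirichlet(19/2, 4, 12, 4, 7/4)

44/105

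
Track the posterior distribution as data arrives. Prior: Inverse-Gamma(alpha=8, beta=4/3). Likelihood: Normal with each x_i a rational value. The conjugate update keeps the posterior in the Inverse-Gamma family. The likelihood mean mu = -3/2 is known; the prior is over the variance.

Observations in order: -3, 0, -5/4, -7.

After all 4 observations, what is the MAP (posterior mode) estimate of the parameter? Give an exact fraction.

1799/1056

obs 1: x=-3 → posterior Inverse-Gamma(17/2, 59/24)
obs 2: x=0 → posterior Inverse-Gamma(9, 43/12)
obs 3: x=-5/4 → posterior Inverse-Gamma(19/2, 347/96)
obs 4: x=-7 → posterior Inverse-Gamma(10, 1799/96)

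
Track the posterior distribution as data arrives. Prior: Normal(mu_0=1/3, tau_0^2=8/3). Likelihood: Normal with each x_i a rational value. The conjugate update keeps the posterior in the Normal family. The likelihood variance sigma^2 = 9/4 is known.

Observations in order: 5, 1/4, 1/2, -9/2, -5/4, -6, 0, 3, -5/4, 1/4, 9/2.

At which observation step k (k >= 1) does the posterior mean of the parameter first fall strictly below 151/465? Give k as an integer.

k = 4

obs 1: x=5 → posterior Normal(169/59, 72/59)
obs 2: x=1/4 → posterior Normal(177/91, 72/91)
obs 3: x=1/2 → posterior Normal(193/123, 24/41)
obs 4: x=-9/2 → posterior Normal(49/155, 72/155)
obs 5: x=-5/4 → posterior Normal(9/187, 72/187)
obs 6: x=-6 → posterior Normal(-61/73, 24/73)
obs 7: x=0 → posterior Normal(-183/251, 72/251)
obs 8: x=3 → posterior Normal(-87/283, 72/283)
obs 9: x=-5/4 → posterior Normal(-127/315, 8/35)
obs 10: x=1/4 → posterior Normal(-119/347, 72/347)
obs 11: x=9/2 → posterior Normal(25/379, 72/379)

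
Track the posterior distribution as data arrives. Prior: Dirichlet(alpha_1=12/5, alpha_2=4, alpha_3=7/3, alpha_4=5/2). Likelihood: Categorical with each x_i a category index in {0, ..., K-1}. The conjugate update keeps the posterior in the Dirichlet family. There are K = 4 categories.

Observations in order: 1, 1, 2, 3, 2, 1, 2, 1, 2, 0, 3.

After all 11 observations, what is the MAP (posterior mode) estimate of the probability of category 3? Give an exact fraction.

obs 1: x=1 → posterior Dirichlet(12/5, 5, 7/3, 5/2)
obs 2: x=1 → posterior Dirichlet(12/5, 6, 7/3, 5/2)
obs 3: x=2 → posterior Dirichlet(12/5, 6, 10/3, 5/2)
obs 4: x=3 → posterior Dirichlet(12/5, 6, 10/3, 7/2)
obs 5: x=2 → posterior Dirichlet(12/5, 6, 13/3, 7/2)
obs 6: x=1 → posterior Dirichlet(12/5, 7, 13/3, 7/2)
obs 7: x=2 → posterior Dirichlet(12/5, 7, 16/3, 7/2)
obs 8: x=1 → posterior Dirichlet(12/5, 8, 16/3, 7/2)
obs 9: x=2 → posterior Dirichlet(12/5, 8, 19/3, 7/2)
obs 10: x=0 → posterior Dirichlet(17/5, 8, 19/3, 7/2)
obs 11: x=3 → posterior Dirichlet(17/5, 8, 19/3, 9/2)

105/547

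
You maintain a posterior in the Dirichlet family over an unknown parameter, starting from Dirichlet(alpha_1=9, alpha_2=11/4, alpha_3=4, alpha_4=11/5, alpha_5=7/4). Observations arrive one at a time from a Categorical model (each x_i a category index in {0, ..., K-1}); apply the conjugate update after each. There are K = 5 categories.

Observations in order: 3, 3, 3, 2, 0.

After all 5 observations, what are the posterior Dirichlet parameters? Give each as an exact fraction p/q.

obs 1: x=3 → posterior Dirichlet(9, 11/4, 4, 16/5, 7/4)
obs 2: x=3 → posterior Dirichlet(9, 11/4, 4, 21/5, 7/4)
obs 3: x=3 → posterior Dirichlet(9, 11/4, 4, 26/5, 7/4)
obs 4: x=2 → posterior Dirichlet(9, 11/4, 5, 26/5, 7/4)
obs 5: x=0 → posterior Dirichlet(10, 11/4, 5, 26/5, 7/4)

alpha_1=10, alpha_2=11/4, alpha_3=5, alpha_4=26/5, alpha_5=7/4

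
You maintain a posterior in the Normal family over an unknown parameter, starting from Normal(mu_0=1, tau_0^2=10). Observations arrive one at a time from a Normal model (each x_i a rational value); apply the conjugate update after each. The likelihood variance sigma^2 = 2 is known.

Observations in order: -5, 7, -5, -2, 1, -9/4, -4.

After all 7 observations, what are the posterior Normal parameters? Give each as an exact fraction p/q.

obs 1: x=-5 → posterior Normal(-4, 5/3)
obs 2: x=7 → posterior Normal(1, 10/11)
obs 3: x=-5 → posterior Normal(-7/8, 5/8)
obs 4: x=-2 → posterior Normal(-8/7, 10/21)
obs 5: x=1 → posterior Normal(-19/26, 5/13)
obs 6: x=-9/4 → posterior Normal(-121/124, 10/31)
obs 7: x=-4 → posterior Normal(-67/48, 5/18)

mu_0=-67/48, tau_0^2=5/18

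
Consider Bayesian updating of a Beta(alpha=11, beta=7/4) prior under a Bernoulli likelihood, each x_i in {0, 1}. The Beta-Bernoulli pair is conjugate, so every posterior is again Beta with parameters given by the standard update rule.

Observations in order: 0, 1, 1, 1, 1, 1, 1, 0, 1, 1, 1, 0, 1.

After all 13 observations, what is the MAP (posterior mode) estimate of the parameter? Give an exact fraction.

16/19

obs 1: x=0 → posterior Beta(11, 11/4)
obs 2: x=1 → posterior Beta(12, 11/4)
obs 3: x=1 → posterior Beta(13, 11/4)
obs 4: x=1 → posterior Beta(14, 11/4)
obs 5: x=1 → posterior Beta(15, 11/4)
obs 6: x=1 → posterior Beta(16, 11/4)
obs 7: x=1 → posterior Beta(17, 11/4)
obs 8: x=0 → posterior Beta(17, 15/4)
obs 9: x=1 → posterior Beta(18, 15/4)
obs 10: x=1 → posterior Beta(19, 15/4)
obs 11: x=1 → posterior Beta(20, 15/4)
obs 12: x=0 → posterior Beta(20, 19/4)
obs 13: x=1 → posterior Beta(21, 19/4)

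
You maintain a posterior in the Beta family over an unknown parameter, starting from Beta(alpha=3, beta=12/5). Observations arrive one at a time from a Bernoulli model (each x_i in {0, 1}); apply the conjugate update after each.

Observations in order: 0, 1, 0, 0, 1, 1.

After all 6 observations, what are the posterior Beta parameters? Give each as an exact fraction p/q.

obs 1: x=0 → posterior Beta(3, 17/5)
obs 2: x=1 → posterior Beta(4, 17/5)
obs 3: x=0 → posterior Beta(4, 22/5)
obs 4: x=0 → posterior Beta(4, 27/5)
obs 5: x=1 → posterior Beta(5, 27/5)
obs 6: x=1 → posterior Beta(6, 27/5)

alpha=6, beta=27/5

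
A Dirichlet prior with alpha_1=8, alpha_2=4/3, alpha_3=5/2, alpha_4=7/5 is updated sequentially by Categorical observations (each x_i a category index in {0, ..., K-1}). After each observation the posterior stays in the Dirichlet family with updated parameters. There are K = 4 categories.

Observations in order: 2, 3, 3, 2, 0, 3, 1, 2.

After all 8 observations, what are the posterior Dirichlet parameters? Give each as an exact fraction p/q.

obs 1: x=2 → posterior Dirichlet(8, 4/3, 7/2, 7/5)
obs 2: x=3 → posterior Dirichlet(8, 4/3, 7/2, 12/5)
obs 3: x=3 → posterior Dirichlet(8, 4/3, 7/2, 17/5)
obs 4: x=2 → posterior Dirichlet(8, 4/3, 9/2, 17/5)
obs 5: x=0 → posterior Dirichlet(9, 4/3, 9/2, 17/5)
obs 6: x=3 → posterior Dirichlet(9, 4/3, 9/2, 22/5)
obs 7: x=1 → posterior Dirichlet(9, 7/3, 9/2, 22/5)
obs 8: x=2 → posterior Dirichlet(9, 7/3, 11/2, 22/5)

alpha_1=9, alpha_2=7/3, alpha_3=11/2, alpha_4=22/5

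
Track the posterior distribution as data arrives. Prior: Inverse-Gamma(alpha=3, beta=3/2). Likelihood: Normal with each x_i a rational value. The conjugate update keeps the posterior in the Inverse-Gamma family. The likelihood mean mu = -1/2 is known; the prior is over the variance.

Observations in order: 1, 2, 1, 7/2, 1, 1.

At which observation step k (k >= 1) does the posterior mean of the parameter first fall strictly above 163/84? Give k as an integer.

obs 1: x=1 → posterior Inverse-Gamma(7/2, 21/8)
obs 2: x=2 → posterior Inverse-Gamma(4, 23/4)
obs 3: x=1 → posterior Inverse-Gamma(9/2, 55/8)
obs 4: x=7/2 → posterior Inverse-Gamma(5, 119/8)
obs 5: x=1 → posterior Inverse-Gamma(11/2, 16)
obs 6: x=1 → posterior Inverse-Gamma(6, 137/8)

k = 3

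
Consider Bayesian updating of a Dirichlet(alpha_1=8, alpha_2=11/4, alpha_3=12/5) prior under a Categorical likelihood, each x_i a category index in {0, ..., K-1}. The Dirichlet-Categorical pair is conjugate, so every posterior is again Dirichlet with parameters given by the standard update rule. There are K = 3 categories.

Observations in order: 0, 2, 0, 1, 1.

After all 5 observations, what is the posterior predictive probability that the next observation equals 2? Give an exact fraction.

obs 1: x=0 → posterior Dirichlet(9, 11/4, 12/5)
obs 2: x=2 → posterior Dirichlet(9, 11/4, 17/5)
obs 3: x=0 → posterior Dirichlet(10, 11/4, 17/5)
obs 4: x=1 → posterior Dirichlet(10, 15/4, 17/5)
obs 5: x=1 → posterior Dirichlet(10, 19/4, 17/5)

68/363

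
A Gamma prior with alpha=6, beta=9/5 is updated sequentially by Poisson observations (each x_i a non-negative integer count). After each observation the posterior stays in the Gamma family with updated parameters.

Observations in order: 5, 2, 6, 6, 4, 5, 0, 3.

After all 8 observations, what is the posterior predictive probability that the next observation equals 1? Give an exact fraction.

obs 1: x=5 → posterior Gamma(11, 14/5)
obs 2: x=2 → posterior Gamma(13, 19/5)
obs 3: x=6 → posterior Gamma(19, 24/5)
obs 4: x=6 → posterior Gamma(25, 29/5)
obs 5: x=4 → posterior Gamma(29, 34/5)
obs 6: x=5 → posterior Gamma(34, 39/5)
obs 7: x=0 → posterior Gamma(34, 44/5)
obs 8: x=3 → posterior Gamma(37, 49/5)

63742147281079410483150602471487940000866272696217014110154817065/677583580243194174785518969776514402284639204793077421485626228736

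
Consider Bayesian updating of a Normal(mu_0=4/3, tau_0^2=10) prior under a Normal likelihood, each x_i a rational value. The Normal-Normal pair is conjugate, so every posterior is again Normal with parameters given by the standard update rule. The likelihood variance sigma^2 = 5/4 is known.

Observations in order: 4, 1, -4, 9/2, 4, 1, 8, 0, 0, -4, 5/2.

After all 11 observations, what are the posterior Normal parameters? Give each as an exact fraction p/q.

obs 1: x=4 → posterior Normal(100/27, 10/9)
obs 2: x=1 → posterior Normal(124/51, 10/17)
obs 3: x=-4 → posterior Normal(28/75, 2/5)
obs 4: x=9/2 → posterior Normal(136/99, 10/33)
obs 5: x=4 → posterior Normal(232/123, 10/41)
obs 6: x=1 → posterior Normal(256/147, 10/49)
obs 7: x=8 → posterior Normal(448/171, 10/57)
obs 8: x=0 → posterior Normal(448/195, 2/13)
obs 9: x=0 → posterior Normal(448/219, 10/73)
obs 10: x=-4 → posterior Normal(352/243, 10/81)
obs 11: x=5/2 → posterior Normal(412/267, 10/89)

mu_0=412/267, tau_0^2=10/89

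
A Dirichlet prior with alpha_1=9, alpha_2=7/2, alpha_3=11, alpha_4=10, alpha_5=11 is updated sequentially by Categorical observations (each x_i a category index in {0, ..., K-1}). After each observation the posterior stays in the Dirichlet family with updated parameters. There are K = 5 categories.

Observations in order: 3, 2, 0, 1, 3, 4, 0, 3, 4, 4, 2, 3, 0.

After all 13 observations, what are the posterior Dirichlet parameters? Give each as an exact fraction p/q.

obs 1: x=3 → posterior Dirichlet(9, 7/2, 11, 11, 11)
obs 2: x=2 → posterior Dirichlet(9, 7/2, 12, 11, 11)
obs 3: x=0 → posterior Dirichlet(10, 7/2, 12, 11, 11)
obs 4: x=1 → posterior Dirichlet(10, 9/2, 12, 11, 11)
obs 5: x=3 → posterior Dirichlet(10, 9/2, 12, 12, 11)
obs 6: x=4 → posterior Dirichlet(10, 9/2, 12, 12, 12)
obs 7: x=0 → posterior Dirichlet(11, 9/2, 12, 12, 12)
obs 8: x=3 → posterior Dirichlet(11, 9/2, 12, 13, 12)
obs 9: x=4 → posterior Dirichlet(11, 9/2, 12, 13, 13)
obs 10: x=4 → posterior Dirichlet(11, 9/2, 12, 13, 14)
obs 11: x=2 → posterior Dirichlet(11, 9/2, 13, 13, 14)
obs 12: x=3 → posterior Dirichlet(11, 9/2, 13, 14, 14)
obs 13: x=0 → posterior Dirichlet(12, 9/2, 13, 14, 14)

alpha_1=12, alpha_2=9/2, alpha_3=13, alpha_4=14, alpha_5=14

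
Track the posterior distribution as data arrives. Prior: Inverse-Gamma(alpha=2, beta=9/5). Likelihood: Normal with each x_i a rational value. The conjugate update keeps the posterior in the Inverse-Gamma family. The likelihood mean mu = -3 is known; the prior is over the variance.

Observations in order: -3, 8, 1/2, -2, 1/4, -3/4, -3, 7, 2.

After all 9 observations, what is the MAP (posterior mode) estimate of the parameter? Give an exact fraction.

obs 1: x=-3 → posterior Inverse-Gamma(5/2, 9/5)
obs 2: x=8 → posterior Inverse-Gamma(3, 623/10)
obs 3: x=1/2 → posterior Inverse-Gamma(7/2, 2737/40)
obs 4: x=-2 → posterior Inverse-Gamma(4, 2757/40)
obs 5: x=1/4 → posterior Inverse-Gamma(9/2, 11873/160)
obs 6: x=-3/4 → posterior Inverse-Gamma(5, 6139/80)
obs 7: x=-3 → posterior Inverse-Gamma(11/2, 6139/80)
obs 8: x=7 → posterior Inverse-Gamma(6, 10139/80)
obs 9: x=2 → posterior Inverse-Gamma(13/2, 11139/80)

3713/200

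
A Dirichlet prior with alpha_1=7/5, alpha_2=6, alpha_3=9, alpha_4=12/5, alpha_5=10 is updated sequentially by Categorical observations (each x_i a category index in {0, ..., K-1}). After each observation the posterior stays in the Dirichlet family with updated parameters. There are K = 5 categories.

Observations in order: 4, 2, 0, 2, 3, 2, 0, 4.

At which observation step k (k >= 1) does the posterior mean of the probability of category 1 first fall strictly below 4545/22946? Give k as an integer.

k = 2

obs 1: x=4 → posterior Dirichlet(7/5, 6, 9, 12/5, 11)
obs 2: x=2 → posterior Dirichlet(7/5, 6, 10, 12/5, 11)
obs 3: x=0 → posterior Dirichlet(12/5, 6, 10, 12/5, 11)
obs 4: x=2 → posterior Dirichlet(12/5, 6, 11, 12/5, 11)
obs 5: x=3 → posterior Dirichlet(12/5, 6, 11, 17/5, 11)
obs 6: x=2 → posterior Dirichlet(12/5, 6, 12, 17/5, 11)
obs 7: x=0 → posterior Dirichlet(17/5, 6, 12, 17/5, 11)
obs 8: x=4 → posterior Dirichlet(17/5, 6, 12, 17/5, 12)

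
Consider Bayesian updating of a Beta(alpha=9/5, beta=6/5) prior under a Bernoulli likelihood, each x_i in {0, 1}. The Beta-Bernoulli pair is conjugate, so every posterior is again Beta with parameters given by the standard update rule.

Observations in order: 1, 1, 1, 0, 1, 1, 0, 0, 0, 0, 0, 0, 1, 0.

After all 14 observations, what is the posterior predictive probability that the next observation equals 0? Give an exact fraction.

46/85

obs 1: x=1 → posterior Beta(14/5, 6/5)
obs 2: x=1 → posterior Beta(19/5, 6/5)
obs 3: x=1 → posterior Beta(24/5, 6/5)
obs 4: x=0 → posterior Beta(24/5, 11/5)
obs 5: x=1 → posterior Beta(29/5, 11/5)
obs 6: x=1 → posterior Beta(34/5, 11/5)
obs 7: x=0 → posterior Beta(34/5, 16/5)
obs 8: x=0 → posterior Beta(34/5, 21/5)
obs 9: x=0 → posterior Beta(34/5, 26/5)
obs 10: x=0 → posterior Beta(34/5, 31/5)
obs 11: x=0 → posterior Beta(34/5, 36/5)
obs 12: x=0 → posterior Beta(34/5, 41/5)
obs 13: x=1 → posterior Beta(39/5, 41/5)
obs 14: x=0 → posterior Beta(39/5, 46/5)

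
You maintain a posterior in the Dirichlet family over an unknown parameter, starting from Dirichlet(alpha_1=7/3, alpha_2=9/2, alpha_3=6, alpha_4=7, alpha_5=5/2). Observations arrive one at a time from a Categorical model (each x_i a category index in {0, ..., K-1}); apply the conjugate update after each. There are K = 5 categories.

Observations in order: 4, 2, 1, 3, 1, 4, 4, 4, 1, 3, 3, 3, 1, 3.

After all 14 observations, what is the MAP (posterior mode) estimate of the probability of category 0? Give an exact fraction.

2/47

obs 1: x=4 → posterior Dirichlet(7/3, 9/2, 6, 7, 7/2)
obs 2: x=2 → posterior Dirichlet(7/3, 9/2, 7, 7, 7/2)
obs 3: x=1 → posterior Dirichlet(7/3, 11/2, 7, 7, 7/2)
obs 4: x=3 → posterior Dirichlet(7/3, 11/2, 7, 8, 7/2)
obs 5: x=1 → posterior Dirichlet(7/3, 13/2, 7, 8, 7/2)
obs 6: x=4 → posterior Dirichlet(7/3, 13/2, 7, 8, 9/2)
obs 7: x=4 → posterior Dirichlet(7/3, 13/2, 7, 8, 11/2)
obs 8: x=4 → posterior Dirichlet(7/3, 13/2, 7, 8, 13/2)
obs 9: x=1 → posterior Dirichlet(7/3, 15/2, 7, 8, 13/2)
obs 10: x=3 → posterior Dirichlet(7/3, 15/2, 7, 9, 13/2)
obs 11: x=3 → posterior Dirichlet(7/3, 15/2, 7, 10, 13/2)
obs 12: x=3 → posterior Dirichlet(7/3, 15/2, 7, 11, 13/2)
obs 13: x=1 → posterior Dirichlet(7/3, 17/2, 7, 11, 13/2)
obs 14: x=3 → posterior Dirichlet(7/3, 17/2, 7, 12, 13/2)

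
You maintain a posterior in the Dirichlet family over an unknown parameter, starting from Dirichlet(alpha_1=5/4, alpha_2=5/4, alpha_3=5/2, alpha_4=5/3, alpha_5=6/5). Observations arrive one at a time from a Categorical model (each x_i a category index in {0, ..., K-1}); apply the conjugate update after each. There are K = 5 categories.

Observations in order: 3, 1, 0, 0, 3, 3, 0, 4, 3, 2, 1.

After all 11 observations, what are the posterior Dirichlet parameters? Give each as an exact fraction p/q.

obs 1: x=3 → posterior Dirichlet(5/4, 5/4, 5/2, 8/3, 6/5)
obs 2: x=1 → posterior Dirichlet(5/4, 9/4, 5/2, 8/3, 6/5)
obs 3: x=0 → posterior Dirichlet(9/4, 9/4, 5/2, 8/3, 6/5)
obs 4: x=0 → posterior Dirichlet(13/4, 9/4, 5/2, 8/3, 6/5)
obs 5: x=3 → posterior Dirichlet(13/4, 9/4, 5/2, 11/3, 6/5)
obs 6: x=3 → posterior Dirichlet(13/4, 9/4, 5/2, 14/3, 6/5)
obs 7: x=0 → posterior Dirichlet(17/4, 9/4, 5/2, 14/3, 6/5)
obs 8: x=4 → posterior Dirichlet(17/4, 9/4, 5/2, 14/3, 11/5)
obs 9: x=3 → posterior Dirichlet(17/4, 9/4, 5/2, 17/3, 11/5)
obs 10: x=2 → posterior Dirichlet(17/4, 9/4, 7/2, 17/3, 11/5)
obs 11: x=1 → posterior Dirichlet(17/4, 13/4, 7/2, 17/3, 11/5)

alpha_1=17/4, alpha_2=13/4, alpha_3=7/2, alpha_4=17/3, alpha_5=11/5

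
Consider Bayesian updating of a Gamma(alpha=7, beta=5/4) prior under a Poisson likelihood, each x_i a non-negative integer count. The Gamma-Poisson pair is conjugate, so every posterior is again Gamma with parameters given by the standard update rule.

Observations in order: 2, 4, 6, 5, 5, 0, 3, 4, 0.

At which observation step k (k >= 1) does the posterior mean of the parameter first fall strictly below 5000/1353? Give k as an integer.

k = 9

obs 1: x=2 → posterior Gamma(9, 9/4)
obs 2: x=4 → posterior Gamma(13, 13/4)
obs 3: x=6 → posterior Gamma(19, 17/4)
obs 4: x=5 → posterior Gamma(24, 21/4)
obs 5: x=5 → posterior Gamma(29, 25/4)
obs 6: x=0 → posterior Gamma(29, 29/4)
obs 7: x=3 → posterior Gamma(32, 33/4)
obs 8: x=4 → posterior Gamma(36, 37/4)
obs 9: x=0 → posterior Gamma(36, 41/4)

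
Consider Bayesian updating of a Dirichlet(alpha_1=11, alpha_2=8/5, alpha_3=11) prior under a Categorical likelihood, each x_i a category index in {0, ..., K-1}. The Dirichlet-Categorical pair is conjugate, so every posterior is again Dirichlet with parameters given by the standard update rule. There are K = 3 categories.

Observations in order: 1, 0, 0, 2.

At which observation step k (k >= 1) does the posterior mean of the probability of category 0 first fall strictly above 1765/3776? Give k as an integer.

obs 1: x=1 → posterior Dirichlet(11, 13/5, 11)
obs 2: x=0 → posterior Dirichlet(12, 13/5, 11)
obs 3: x=0 → posterior Dirichlet(13, 13/5, 11)
obs 4: x=2 → posterior Dirichlet(13, 13/5, 12)

k = 2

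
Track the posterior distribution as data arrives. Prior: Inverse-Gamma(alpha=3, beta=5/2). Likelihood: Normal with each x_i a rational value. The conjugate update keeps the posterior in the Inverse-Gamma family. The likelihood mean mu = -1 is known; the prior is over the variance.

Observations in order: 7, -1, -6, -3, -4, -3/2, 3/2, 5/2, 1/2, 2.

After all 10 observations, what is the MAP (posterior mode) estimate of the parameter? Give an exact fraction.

obs 1: x=7 → posterior Inverse-Gamma(7/2, 69/2)
obs 2: x=-1 → posterior Inverse-Gamma(4, 69/2)
obs 3: x=-6 → posterior Inverse-Gamma(9/2, 47)
obs 4: x=-3 → posterior Inverse-Gamma(5, 49)
obs 5: x=-4 → posterior Inverse-Gamma(11/2, 107/2)
obs 6: x=-3/2 → posterior Inverse-Gamma(6, 429/8)
obs 7: x=3/2 → posterior Inverse-Gamma(13/2, 227/4)
obs 8: x=5/2 → posterior Inverse-Gamma(7, 503/8)
obs 9: x=1/2 → posterior Inverse-Gamma(15/2, 64)
obs 10: x=2 → posterior Inverse-Gamma(8, 137/2)

137/18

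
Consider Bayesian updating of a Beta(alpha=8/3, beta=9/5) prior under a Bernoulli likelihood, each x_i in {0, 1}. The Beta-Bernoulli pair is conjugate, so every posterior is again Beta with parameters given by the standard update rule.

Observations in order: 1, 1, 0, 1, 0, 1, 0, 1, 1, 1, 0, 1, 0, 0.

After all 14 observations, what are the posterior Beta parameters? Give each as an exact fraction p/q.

obs 1: x=1 → posterior Beta(11/3, 9/5)
obs 2: x=1 → posterior Beta(14/3, 9/5)
obs 3: x=0 → posterior Beta(14/3, 14/5)
obs 4: x=1 → posterior Beta(17/3, 14/5)
obs 5: x=0 → posterior Beta(17/3, 19/5)
obs 6: x=1 → posterior Beta(20/3, 19/5)
obs 7: x=0 → posterior Beta(20/3, 24/5)
obs 8: x=1 → posterior Beta(23/3, 24/5)
obs 9: x=1 → posterior Beta(26/3, 24/5)
obs 10: x=1 → posterior Beta(29/3, 24/5)
obs 11: x=0 → posterior Beta(29/3, 29/5)
obs 12: x=1 → posterior Beta(32/3, 29/5)
obs 13: x=0 → posterior Beta(32/3, 34/5)
obs 14: x=0 → posterior Beta(32/3, 39/5)

alpha=32/3, beta=39/5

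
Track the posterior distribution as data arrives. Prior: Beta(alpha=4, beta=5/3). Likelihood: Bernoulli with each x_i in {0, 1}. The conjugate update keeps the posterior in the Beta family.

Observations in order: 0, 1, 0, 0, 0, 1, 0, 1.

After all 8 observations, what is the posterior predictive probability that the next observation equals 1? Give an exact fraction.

obs 1: x=0 → posterior Beta(4, 8/3)
obs 2: x=1 → posterior Beta(5, 8/3)
obs 3: x=0 → posterior Beta(5, 11/3)
obs 4: x=0 → posterior Beta(5, 14/3)
obs 5: x=0 → posterior Beta(5, 17/3)
obs 6: x=1 → posterior Beta(6, 17/3)
obs 7: x=0 → posterior Beta(6, 20/3)
obs 8: x=1 → posterior Beta(7, 20/3)

21/41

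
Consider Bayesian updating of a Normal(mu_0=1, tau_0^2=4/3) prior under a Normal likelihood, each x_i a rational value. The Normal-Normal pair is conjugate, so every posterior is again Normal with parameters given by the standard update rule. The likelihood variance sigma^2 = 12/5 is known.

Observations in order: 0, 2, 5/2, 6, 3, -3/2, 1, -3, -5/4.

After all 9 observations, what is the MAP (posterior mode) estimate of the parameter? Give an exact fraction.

obs 1: x=0 → posterior Normal(9/14, 6/7)
obs 2: x=2 → posterior Normal(1, 12/19)
obs 3: x=5/2 → posterior Normal(21/16, 1/2)
obs 4: x=6 → posterior Normal(123/58, 12/29)
obs 5: x=3 → posterior Normal(9/4, 6/17)
obs 6: x=-3/2 → posterior Normal(23/13, 4/13)
obs 7: x=1 → posterior Normal(37/22, 3/11)
obs 8: x=-3 → posterior Normal(59/49, 12/49)
obs 9: x=-5/4 → posterior Normal(211/216, 2/9)

211/216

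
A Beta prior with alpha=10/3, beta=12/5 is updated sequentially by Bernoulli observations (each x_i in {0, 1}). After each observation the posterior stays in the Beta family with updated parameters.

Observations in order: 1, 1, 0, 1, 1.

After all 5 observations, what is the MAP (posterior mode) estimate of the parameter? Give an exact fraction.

obs 1: x=1 → posterior Beta(13/3, 12/5)
obs 2: x=1 → posterior Beta(16/3, 12/5)
obs 3: x=0 → posterior Beta(16/3, 17/5)
obs 4: x=1 → posterior Beta(19/3, 17/5)
obs 5: x=1 → posterior Beta(22/3, 17/5)

95/131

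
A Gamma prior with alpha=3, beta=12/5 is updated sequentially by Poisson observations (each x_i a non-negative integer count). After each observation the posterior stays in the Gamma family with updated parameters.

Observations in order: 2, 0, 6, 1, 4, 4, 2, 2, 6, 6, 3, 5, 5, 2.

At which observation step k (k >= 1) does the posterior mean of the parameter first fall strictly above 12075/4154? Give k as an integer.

k = 11

obs 1: x=2 → posterior Gamma(5, 17/5)
obs 2: x=0 → posterior Gamma(5, 22/5)
obs 3: x=6 → posterior Gamma(11, 27/5)
obs 4: x=1 → posterior Gamma(12, 32/5)
obs 5: x=4 → posterior Gamma(16, 37/5)
obs 6: x=4 → posterior Gamma(20, 42/5)
obs 7: x=2 → posterior Gamma(22, 47/5)
obs 8: x=2 → posterior Gamma(24, 52/5)
obs 9: x=6 → posterior Gamma(30, 57/5)
obs 10: x=6 → posterior Gamma(36, 62/5)
obs 11: x=3 → posterior Gamma(39, 67/5)
obs 12: x=5 → posterior Gamma(44, 72/5)
obs 13: x=5 → posterior Gamma(49, 77/5)
obs 14: x=2 → posterior Gamma(51, 82/5)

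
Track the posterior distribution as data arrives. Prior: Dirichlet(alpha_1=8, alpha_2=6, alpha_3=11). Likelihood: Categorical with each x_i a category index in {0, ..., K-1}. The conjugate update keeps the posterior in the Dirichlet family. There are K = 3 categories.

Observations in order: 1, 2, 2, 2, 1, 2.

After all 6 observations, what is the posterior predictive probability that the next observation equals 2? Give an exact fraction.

15/31

obs 1: x=1 → posterior Dirichlet(8, 7, 11)
obs 2: x=2 → posterior Dirichlet(8, 7, 12)
obs 3: x=2 → posterior Dirichlet(8, 7, 13)
obs 4: x=2 → posterior Dirichlet(8, 7, 14)
obs 5: x=1 → posterior Dirichlet(8, 8, 14)
obs 6: x=2 → posterior Dirichlet(8, 8, 15)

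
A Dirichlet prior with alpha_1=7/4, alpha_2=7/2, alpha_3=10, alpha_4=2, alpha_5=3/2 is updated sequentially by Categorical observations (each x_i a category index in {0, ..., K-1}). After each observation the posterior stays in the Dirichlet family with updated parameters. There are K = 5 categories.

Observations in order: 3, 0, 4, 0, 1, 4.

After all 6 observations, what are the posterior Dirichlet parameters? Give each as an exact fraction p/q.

obs 1: x=3 → posterior Dirichlet(7/4, 7/2, 10, 3, 3/2)
obs 2: x=0 → posterior Dirichlet(11/4, 7/2, 10, 3, 3/2)
obs 3: x=4 → posterior Dirichlet(11/4, 7/2, 10, 3, 5/2)
obs 4: x=0 → posterior Dirichlet(15/4, 7/2, 10, 3, 5/2)
obs 5: x=1 → posterior Dirichlet(15/4, 9/2, 10, 3, 5/2)
obs 6: x=4 → posterior Dirichlet(15/4, 9/2, 10, 3, 7/2)

alpha_1=15/4, alpha_2=9/2, alpha_3=10, alpha_4=3, alpha_5=7/2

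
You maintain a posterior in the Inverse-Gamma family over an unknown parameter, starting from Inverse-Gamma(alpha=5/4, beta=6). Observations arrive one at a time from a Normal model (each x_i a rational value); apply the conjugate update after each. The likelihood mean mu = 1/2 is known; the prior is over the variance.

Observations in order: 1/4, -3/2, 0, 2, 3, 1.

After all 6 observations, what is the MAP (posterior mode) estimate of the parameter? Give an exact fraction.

obs 1: x=1/4 → posterior Inverse-Gamma(7/4, 193/32)
obs 2: x=-3/2 → posterior Inverse-Gamma(9/4, 257/32)
obs 3: x=0 → posterior Inverse-Gamma(11/4, 261/32)
obs 4: x=2 → posterior Inverse-Gamma(13/4, 297/32)
obs 5: x=3 → posterior Inverse-Gamma(15/4, 397/32)
obs 6: x=1 → posterior Inverse-Gamma(17/4, 401/32)

401/168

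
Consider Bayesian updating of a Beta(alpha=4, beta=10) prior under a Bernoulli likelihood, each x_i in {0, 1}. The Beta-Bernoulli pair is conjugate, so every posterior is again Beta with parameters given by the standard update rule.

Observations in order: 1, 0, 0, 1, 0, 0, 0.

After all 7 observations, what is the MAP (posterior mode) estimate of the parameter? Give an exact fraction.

5/19

obs 1: x=1 → posterior Beta(5, 10)
obs 2: x=0 → posterior Beta(5, 11)
obs 3: x=0 → posterior Beta(5, 12)
obs 4: x=1 → posterior Beta(6, 12)
obs 5: x=0 → posterior Beta(6, 13)
obs 6: x=0 → posterior Beta(6, 14)
obs 7: x=0 → posterior Beta(6, 15)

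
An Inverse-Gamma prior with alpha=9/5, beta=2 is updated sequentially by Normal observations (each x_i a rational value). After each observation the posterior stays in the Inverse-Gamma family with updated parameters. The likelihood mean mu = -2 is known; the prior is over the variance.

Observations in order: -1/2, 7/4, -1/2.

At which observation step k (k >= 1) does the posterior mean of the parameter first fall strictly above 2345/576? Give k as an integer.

obs 1: x=-1/2 → posterior Inverse-Gamma(23/10, 25/8)
obs 2: x=7/4 → posterior Inverse-Gamma(14/5, 325/32)
obs 3: x=-1/2 → posterior Inverse-Gamma(33/10, 361/32)

k = 2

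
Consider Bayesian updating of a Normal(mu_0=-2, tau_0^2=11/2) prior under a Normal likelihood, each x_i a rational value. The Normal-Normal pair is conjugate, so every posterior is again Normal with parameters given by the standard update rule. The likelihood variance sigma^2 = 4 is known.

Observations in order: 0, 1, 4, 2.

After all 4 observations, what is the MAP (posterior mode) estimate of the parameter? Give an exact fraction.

61/52

obs 1: x=0 → posterior Normal(-16/19, 44/19)
obs 2: x=1 → posterior Normal(-1/6, 22/15)
obs 3: x=4 → posterior Normal(39/41, 44/41)
obs 4: x=2 → posterior Normal(61/52, 11/13)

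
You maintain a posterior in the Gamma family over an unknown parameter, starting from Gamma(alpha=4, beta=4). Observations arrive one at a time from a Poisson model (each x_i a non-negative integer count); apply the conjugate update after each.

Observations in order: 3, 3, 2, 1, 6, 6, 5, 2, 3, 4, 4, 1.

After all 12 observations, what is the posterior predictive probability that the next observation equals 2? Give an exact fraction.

94823161591076873110922722304925380736409483185110384640/398703807810572411498315063055075847178723756123452198369

obs 1: x=3 → posterior Gamma(7, 5)
obs 2: x=3 → posterior Gamma(10, 6)
obs 3: x=2 → posterior Gamma(12, 7)
obs 4: x=1 → posterior Gamma(13, 8)
obs 5: x=6 → posterior Gamma(19, 9)
obs 6: x=6 → posterior Gamma(25, 10)
obs 7: x=5 → posterior Gamma(30, 11)
obs 8: x=2 → posterior Gamma(32, 12)
obs 9: x=3 → posterior Gamma(35, 13)
obs 10: x=4 → posterior Gamma(39, 14)
obs 11: x=4 → posterior Gamma(43, 15)
obs 12: x=1 → posterior Gamma(44, 16)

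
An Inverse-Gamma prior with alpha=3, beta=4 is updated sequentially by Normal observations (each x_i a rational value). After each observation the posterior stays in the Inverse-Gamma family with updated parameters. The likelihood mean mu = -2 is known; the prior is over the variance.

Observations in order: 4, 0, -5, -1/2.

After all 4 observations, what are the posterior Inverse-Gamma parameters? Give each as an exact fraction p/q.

alpha=5, beta=237/8

obs 1: x=4 → posterior Inverse-Gamma(7/2, 22)
obs 2: x=0 → posterior Inverse-Gamma(4, 24)
obs 3: x=-5 → posterior Inverse-Gamma(9/2, 57/2)
obs 4: x=-1/2 → posterior Inverse-Gamma(5, 237/8)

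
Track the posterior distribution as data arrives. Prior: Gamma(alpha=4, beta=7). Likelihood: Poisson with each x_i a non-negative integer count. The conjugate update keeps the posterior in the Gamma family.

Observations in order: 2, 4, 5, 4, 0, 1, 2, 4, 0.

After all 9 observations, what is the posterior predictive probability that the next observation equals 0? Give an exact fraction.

20282409603651670423947251286016/98100666009922840441972689847969

obs 1: x=2 → posterior Gamma(6, 8)
obs 2: x=4 → posterior Gamma(10, 9)
obs 3: x=5 → posterior Gamma(15, 10)
obs 4: x=4 → posterior Gamma(19, 11)
obs 5: x=0 → posterior Gamma(19, 12)
obs 6: x=1 → posterior Gamma(20, 13)
obs 7: x=2 → posterior Gamma(22, 14)
obs 8: x=4 → posterior Gamma(26, 15)
obs 9: x=0 → posterior Gamma(26, 16)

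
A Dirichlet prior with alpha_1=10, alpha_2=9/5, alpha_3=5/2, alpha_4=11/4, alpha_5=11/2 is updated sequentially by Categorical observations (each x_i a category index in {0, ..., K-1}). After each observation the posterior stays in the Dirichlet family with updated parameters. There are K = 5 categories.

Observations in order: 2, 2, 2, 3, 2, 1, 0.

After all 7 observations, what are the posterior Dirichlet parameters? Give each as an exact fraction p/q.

obs 1: x=2 → posterior Dirichlet(10, 9/5, 7/2, 11/4, 11/2)
obs 2: x=2 → posterior Dirichlet(10, 9/5, 9/2, 11/4, 11/2)
obs 3: x=2 → posterior Dirichlet(10, 9/5, 11/2, 11/4, 11/2)
obs 4: x=3 → posterior Dirichlet(10, 9/5, 11/2, 15/4, 11/2)
obs 5: x=2 → posterior Dirichlet(10, 9/5, 13/2, 15/4, 11/2)
obs 6: x=1 → posterior Dirichlet(10, 14/5, 13/2, 15/4, 11/2)
obs 7: x=0 → posterior Dirichlet(11, 14/5, 13/2, 15/4, 11/2)

alpha_1=11, alpha_2=14/5, alpha_3=13/2, alpha_4=15/4, alpha_5=11/2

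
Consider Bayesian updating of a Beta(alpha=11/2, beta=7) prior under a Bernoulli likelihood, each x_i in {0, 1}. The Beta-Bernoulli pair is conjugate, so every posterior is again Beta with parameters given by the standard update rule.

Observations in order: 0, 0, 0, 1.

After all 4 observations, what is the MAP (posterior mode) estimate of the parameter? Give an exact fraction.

obs 1: x=0 → posterior Beta(11/2, 8)
obs 2: x=0 → posterior Beta(11/2, 9)
obs 3: x=0 → posterior Beta(11/2, 10)
obs 4: x=1 → posterior Beta(13/2, 10)

11/29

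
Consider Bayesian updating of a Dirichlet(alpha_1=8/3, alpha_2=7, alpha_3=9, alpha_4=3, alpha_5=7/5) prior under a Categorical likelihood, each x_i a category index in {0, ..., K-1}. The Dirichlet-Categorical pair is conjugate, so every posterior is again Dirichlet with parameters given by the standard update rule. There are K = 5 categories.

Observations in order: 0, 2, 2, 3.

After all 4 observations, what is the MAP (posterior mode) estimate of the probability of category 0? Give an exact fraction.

40/331

obs 1: x=0 → posterior Dirichlet(11/3, 7, 9, 3, 7/5)
obs 2: x=2 → posterior Dirichlet(11/3, 7, 10, 3, 7/5)
obs 3: x=2 → posterior Dirichlet(11/3, 7, 11, 3, 7/5)
obs 4: x=3 → posterior Dirichlet(11/3, 7, 11, 4, 7/5)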